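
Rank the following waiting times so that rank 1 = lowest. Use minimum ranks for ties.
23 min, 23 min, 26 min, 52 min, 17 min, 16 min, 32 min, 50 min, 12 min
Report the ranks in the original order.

4, 4, 6, 9, 3, 2, 7, 8, 1

Sorted (ascending): 12, 16, 17, 23, 23, 26, 32, 50, 52
The 2 values of 23 occupy positions 4–5 → each gets rank 4.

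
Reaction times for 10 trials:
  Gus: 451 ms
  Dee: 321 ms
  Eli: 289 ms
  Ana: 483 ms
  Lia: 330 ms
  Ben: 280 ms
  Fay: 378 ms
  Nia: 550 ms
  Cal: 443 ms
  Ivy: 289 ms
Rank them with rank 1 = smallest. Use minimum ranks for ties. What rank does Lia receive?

5

Sorted (ascending): 280, 289, 289, 321, 330, 378, 443, 451, 483, 550
The 2 values of 289 occupy positions 2–3 → each gets rank 2.
Lia has value 330 ms → rank 5.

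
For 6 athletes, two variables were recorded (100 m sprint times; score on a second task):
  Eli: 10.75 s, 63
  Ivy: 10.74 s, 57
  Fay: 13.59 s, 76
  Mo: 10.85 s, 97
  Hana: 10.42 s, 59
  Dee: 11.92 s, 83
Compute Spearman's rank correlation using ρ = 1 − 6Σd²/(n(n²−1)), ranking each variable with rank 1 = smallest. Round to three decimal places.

0.714

Ranks of variable 1: 3, 2, 6, 4, 1, 5
Ranks of variable 2: 3, 1, 4, 6, 2, 5
d = r₁ − r₂: 0, 1, 2, -2, -1, 0
d²: 0, 1, 4, 4, 1, 0; Σd² = 10
ρ = 1 − 6·10/(6·35) = 1 − 60/210 = 0.714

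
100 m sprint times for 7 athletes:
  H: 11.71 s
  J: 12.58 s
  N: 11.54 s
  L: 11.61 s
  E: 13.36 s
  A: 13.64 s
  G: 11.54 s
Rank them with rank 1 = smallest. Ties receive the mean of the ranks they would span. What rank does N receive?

1.5

Sorted (ascending): 11.54, 11.54, 11.61, 11.71, 12.58, 13.36, 13.64
The 2 values of 11.54 occupy positions 1–2 → average rank (1+2)/2 = 1.5.
N has value 11.54 s → rank 1.5.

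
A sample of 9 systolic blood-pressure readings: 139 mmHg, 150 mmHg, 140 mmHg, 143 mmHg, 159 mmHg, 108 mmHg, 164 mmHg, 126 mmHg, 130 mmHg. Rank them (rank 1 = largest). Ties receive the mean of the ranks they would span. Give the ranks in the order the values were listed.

Sorted (descending): 164, 159, 150, 143, 140, 139, 130, 126, 108
No ties — each value takes its position as its rank.

6, 3, 5, 4, 2, 9, 1, 8, 7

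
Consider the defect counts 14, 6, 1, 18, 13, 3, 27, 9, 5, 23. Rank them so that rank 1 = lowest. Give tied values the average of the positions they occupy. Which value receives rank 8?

18

Sorted (ascending): 1, 3, 5, 6, 9, 13, 14, 18, 23, 27
No ties — each value takes its position as its rank.
Rank 8 → value 18.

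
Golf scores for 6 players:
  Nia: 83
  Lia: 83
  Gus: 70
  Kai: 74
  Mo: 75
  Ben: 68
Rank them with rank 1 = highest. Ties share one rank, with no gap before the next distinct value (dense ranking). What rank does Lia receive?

1

Sorted (descending): 83, 83, 75, 74, 70, 68
The 2 values of 83 share dense rank 1.
Remaining distinct values take the next consecutive integers.
Lia has value 83 → rank 1.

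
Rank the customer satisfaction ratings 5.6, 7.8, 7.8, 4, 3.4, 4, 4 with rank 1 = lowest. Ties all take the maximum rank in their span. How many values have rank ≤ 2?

Sorted (ascending): 3.4, 4, 4, 4, 5.6, 7.8, 7.8
The 3 values of 4 occupy positions 2–4 → each gets rank 4.
The 2 values of 7.8 occupy positions 6–7 → each gets rank 7.
Ranks ≤ 2: {1} → 1 value.

1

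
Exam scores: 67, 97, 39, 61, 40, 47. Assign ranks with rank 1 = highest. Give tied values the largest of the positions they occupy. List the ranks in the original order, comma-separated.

Sorted (descending): 97, 67, 61, 47, 40, 39
No ties — each value takes its position as its rank.

2, 1, 6, 3, 5, 4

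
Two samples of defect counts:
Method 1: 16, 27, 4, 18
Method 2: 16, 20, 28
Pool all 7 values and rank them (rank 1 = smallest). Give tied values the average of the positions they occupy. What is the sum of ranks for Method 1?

13.5

Sorted (ascending): 4, 16, 16, 18, 20, 27, 28
The 2 values of 16 occupy positions 2–3 → average rank (2+3)/2 = 2.5.
Method 1 values → pooled ranks: 16→2.5, 27→6, 4→1, 18→4
Rank sum = 2.5 + 6 + 1 + 4 = 13.5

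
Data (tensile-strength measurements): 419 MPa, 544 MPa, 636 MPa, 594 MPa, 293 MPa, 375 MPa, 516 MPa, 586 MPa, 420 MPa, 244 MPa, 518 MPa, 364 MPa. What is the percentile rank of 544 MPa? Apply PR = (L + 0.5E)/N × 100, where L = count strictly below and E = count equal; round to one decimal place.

N = 12.
Strictly below 544: 8. Equal to 544: 1.
PR = (8 + 0.5·1)/12 × 100 = 70.8

70.8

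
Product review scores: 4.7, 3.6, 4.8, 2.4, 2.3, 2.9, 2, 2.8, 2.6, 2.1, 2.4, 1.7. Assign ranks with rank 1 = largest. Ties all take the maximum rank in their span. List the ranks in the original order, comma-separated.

2, 3, 1, 8, 9, 4, 11, 5, 6, 10, 8, 12

Sorted (descending): 4.8, 4.7, 3.6, 2.9, 2.8, 2.6, 2.4, 2.4, 2.3, 2.1, 2, 1.7
The 2 values of 2.4 occupy positions 7–8 → each gets rank 8.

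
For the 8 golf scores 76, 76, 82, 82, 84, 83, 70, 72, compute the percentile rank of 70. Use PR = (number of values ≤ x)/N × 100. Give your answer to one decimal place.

N = 8.
Strictly below 70: 0. Equal to 70: 1.
PR = 1/8 × 100 = 12.5

12.5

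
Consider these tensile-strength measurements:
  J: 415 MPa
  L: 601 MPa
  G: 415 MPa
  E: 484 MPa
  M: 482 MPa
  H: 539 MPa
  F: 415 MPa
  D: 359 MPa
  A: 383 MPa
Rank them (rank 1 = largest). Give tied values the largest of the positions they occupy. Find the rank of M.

4

Sorted (descending): 601, 539, 484, 482, 415, 415, 415, 383, 359
The 3 values of 415 occupy positions 5–7 → each gets rank 7.
M has value 482 MPa → rank 4.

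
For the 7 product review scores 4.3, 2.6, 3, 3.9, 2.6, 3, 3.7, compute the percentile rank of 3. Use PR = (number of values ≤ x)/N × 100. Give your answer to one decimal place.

57.1

N = 7.
Strictly below 3: 2. Equal to 3: 2.
PR = 4/7 × 100 = 57.1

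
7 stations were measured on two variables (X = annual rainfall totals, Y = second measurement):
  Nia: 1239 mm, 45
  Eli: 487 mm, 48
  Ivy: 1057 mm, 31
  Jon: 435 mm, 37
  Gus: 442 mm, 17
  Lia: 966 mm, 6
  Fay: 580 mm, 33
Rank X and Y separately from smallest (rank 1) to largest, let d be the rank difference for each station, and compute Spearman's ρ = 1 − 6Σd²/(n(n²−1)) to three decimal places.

-0.036

Ranks of variable 1: 7, 3, 6, 1, 2, 5, 4
Ranks of variable 2: 6, 7, 3, 5, 2, 1, 4
d = r₁ − r₂: 1, -4, 3, -4, 0, 4, 0
d²: 1, 16, 9, 16, 0, 16, 0; Σd² = 58
ρ = 1 − 6·58/(7·48) = 1 − 348/336 = -0.036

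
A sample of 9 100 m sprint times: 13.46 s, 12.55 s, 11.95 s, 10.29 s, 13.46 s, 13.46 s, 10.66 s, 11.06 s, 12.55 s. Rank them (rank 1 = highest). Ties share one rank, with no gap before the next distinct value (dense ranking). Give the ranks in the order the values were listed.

1, 2, 3, 6, 1, 1, 5, 4, 2

Sorted (descending): 13.46, 13.46, 13.46, 12.55, 12.55, 11.95, 11.06, 10.66, 10.29
The 3 values of 13.46 share dense rank 1.
The 2 values of 12.55 share dense rank 2.
Remaining distinct values take the next consecutive integers.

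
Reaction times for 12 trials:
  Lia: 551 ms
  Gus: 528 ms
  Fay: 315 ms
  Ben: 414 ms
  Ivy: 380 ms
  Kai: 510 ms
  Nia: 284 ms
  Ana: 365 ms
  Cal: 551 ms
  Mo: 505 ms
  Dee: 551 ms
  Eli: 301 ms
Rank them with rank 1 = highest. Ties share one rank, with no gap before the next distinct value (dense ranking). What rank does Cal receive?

Sorted (descending): 551, 551, 551, 528, 510, 505, 414, 380, 365, 315, 301, 284
The 3 values of 551 share dense rank 1.
Remaining distinct values take the next consecutive integers.
Cal has value 551 ms → rank 1.

1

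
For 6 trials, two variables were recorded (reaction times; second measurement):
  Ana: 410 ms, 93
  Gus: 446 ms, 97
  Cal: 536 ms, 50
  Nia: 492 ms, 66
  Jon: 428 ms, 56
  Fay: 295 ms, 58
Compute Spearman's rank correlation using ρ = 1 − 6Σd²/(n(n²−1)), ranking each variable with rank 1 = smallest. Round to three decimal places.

-0.257

Ranks of variable 1: 2, 4, 6, 5, 3, 1
Ranks of variable 2: 5, 6, 1, 4, 2, 3
d = r₁ − r₂: -3, -2, 5, 1, 1, -2
d²: 9, 4, 25, 1, 1, 4; Σd² = 44
ρ = 1 − 6·44/(6·35) = 1 − 264/210 = -0.257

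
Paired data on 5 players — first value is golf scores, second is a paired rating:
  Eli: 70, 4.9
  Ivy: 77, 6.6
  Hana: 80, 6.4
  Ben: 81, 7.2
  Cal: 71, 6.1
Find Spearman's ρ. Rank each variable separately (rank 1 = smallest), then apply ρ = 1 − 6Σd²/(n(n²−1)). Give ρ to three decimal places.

Ranks of variable 1: 1, 3, 4, 5, 2
Ranks of variable 2: 1, 4, 3, 5, 2
d = r₁ − r₂: 0, -1, 1, 0, 0
d²: 0, 1, 1, 0, 0; Σd² = 2
ρ = 1 − 6·2/(5·24) = 1 − 12/120 = 0.900

0.900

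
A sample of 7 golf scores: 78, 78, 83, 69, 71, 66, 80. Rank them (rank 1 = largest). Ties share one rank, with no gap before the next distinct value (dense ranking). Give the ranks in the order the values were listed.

3, 3, 1, 5, 4, 6, 2

Sorted (descending): 83, 80, 78, 78, 71, 69, 66
The 2 values of 78 share dense rank 3.
Remaining distinct values take the next consecutive integers.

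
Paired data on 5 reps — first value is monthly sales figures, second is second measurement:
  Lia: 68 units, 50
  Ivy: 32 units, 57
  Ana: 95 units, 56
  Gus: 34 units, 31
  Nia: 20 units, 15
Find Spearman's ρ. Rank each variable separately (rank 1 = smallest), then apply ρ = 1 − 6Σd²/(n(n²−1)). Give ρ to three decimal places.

0.400

Ranks of variable 1: 4, 2, 5, 3, 1
Ranks of variable 2: 3, 5, 4, 2, 1
d = r₁ − r₂: 1, -3, 1, 1, 0
d²: 1, 9, 1, 1, 0; Σd² = 12
ρ = 1 − 6·12/(5·24) = 1 − 72/120 = 0.400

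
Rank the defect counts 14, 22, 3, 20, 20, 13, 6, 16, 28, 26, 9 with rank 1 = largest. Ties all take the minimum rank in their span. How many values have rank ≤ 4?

Sorted (descending): 28, 26, 22, 20, 20, 16, 14, 13, 9, 6, 3
The 2 values of 20 occupy positions 4–5 → each gets rank 4.
Ranks ≤ 4: {1, 2, 3, 4, 4} → 5 values.

5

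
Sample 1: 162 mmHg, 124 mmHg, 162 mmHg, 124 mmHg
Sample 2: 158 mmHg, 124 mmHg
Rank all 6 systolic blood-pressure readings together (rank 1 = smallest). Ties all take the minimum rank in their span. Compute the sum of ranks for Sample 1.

Sorted (ascending): 124, 124, 124, 158, 162, 162
The 3 values of 124 occupy positions 1–3 → each gets rank 1.
The 2 values of 162 occupy positions 5–6 → each gets rank 5.
Sample 1 values → pooled ranks: 162→5, 124→1, 162→5, 124→1
Rank sum = 5 + 1 + 5 + 1 = 12

12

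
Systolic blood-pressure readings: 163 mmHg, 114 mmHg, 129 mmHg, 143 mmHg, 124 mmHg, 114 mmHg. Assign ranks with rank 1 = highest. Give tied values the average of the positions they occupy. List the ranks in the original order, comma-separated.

1, 5.5, 3, 2, 4, 5.5

Sorted (descending): 163, 143, 129, 124, 114, 114
The 2 values of 114 occupy positions 5–6 → average rank (5+6)/2 = 5.5.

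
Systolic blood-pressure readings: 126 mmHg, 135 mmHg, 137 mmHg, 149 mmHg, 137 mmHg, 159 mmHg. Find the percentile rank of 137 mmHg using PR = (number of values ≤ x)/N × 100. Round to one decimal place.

66.7

N = 6.
Strictly below 137: 2. Equal to 137: 2.
PR = 4/6 × 100 = 66.7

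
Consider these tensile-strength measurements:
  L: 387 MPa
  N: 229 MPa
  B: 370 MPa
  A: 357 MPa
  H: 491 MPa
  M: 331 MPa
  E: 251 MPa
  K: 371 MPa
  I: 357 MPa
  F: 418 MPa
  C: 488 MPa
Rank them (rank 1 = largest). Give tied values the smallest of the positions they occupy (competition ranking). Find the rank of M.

9

Sorted (descending): 491, 488, 418, 387, 371, 370, 357, 357, 331, 251, 229
The 2 values of 357 occupy positions 7–8 → each gets rank 7.
M has value 331 MPa → rank 9.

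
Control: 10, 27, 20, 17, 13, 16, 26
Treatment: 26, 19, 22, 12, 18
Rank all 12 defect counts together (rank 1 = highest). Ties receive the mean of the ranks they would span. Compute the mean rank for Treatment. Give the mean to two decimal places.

Sorted (descending): 27, 26, 26, 22, 20, 19, 18, 17, 16, 13, 12, 10
The 2 values of 26 occupy positions 2–3 → average rank (2+3)/2 = 2.5.
Treatment values → pooled ranks: 26→2.5, 19→6, 22→4, 12→11, 18→7
Mean rank = (2.5 + 6 + 4 + 11 + 7) / 5 = 6.10

6.10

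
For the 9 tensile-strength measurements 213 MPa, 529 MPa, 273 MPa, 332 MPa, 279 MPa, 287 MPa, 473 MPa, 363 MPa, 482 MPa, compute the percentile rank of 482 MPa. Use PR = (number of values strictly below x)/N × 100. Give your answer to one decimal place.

N = 9.
Strictly below 482: 7. Equal to 482: 1.
PR = 7/9 × 100 = 77.8

77.8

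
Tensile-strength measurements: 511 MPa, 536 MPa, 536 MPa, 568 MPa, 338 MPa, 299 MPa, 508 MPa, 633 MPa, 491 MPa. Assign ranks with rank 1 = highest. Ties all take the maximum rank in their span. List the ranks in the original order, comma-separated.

Sorted (descending): 633, 568, 536, 536, 511, 508, 491, 338, 299
The 2 values of 536 occupy positions 3–4 → each gets rank 4.

5, 4, 4, 2, 8, 9, 6, 1, 7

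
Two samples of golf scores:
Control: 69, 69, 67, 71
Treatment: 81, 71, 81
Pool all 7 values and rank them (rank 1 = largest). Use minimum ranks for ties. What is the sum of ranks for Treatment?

Sorted (descending): 81, 81, 71, 71, 69, 69, 67
The 2 values of 81 occupy positions 1–2 → each gets rank 1.
The 2 values of 71 occupy positions 3–4 → each gets rank 3.
The 2 values of 69 occupy positions 5–6 → each gets rank 5.
Treatment values → pooled ranks: 81→1, 71→3, 81→1
Rank sum = 1 + 3 + 1 = 5

5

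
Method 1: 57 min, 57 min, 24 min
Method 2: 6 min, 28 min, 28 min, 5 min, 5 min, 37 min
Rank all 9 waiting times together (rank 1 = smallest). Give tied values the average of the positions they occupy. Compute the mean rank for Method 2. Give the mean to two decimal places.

Sorted (ascending): 5, 5, 6, 24, 28, 28, 37, 57, 57
The 2 values of 5 occupy positions 1–2 → average rank (1+2)/2 = 1.5.
The 2 values of 28 occupy positions 5–6 → average rank (5+6)/2 = 5.5.
The 2 values of 57 occupy positions 8–9 → average rank (8+9)/2 = 8.5.
Method 2 values → pooled ranks: 6→3, 28→5.5, 28→5.5, 5→1.5, 5→1.5, 37→7
Mean rank = (3 + 5.5 + 5.5 + 1.5 + 1.5 + 7) / 6 = 4.00

4.00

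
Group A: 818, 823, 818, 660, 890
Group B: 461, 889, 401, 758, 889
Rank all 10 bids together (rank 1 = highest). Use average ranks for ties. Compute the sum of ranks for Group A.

Sorted (descending): 890, 889, 889, 823, 818, 818, 758, 660, 461, 401
The 2 values of 889 occupy positions 2–3 → average rank (2+3)/2 = 2.5.
The 2 values of 818 occupy positions 5–6 → average rank (5+6)/2 = 5.5.
Group A values → pooled ranks: 818→5.5, 823→4, 818→5.5, 660→8, 890→1
Rank sum = 5.5 + 4 + 5.5 + 8 + 1 = 24

24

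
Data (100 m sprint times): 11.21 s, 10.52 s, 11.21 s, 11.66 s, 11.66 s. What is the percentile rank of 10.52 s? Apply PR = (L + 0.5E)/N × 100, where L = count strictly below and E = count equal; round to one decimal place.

10.0

N = 5.
Strictly below 10.52: 0. Equal to 10.52: 1.
PR = (0 + 0.5·1)/5 × 100 = 10.0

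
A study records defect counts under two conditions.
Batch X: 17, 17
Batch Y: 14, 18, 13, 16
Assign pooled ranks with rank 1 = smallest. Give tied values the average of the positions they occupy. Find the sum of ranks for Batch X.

9

Sorted (ascending): 13, 14, 16, 17, 17, 18
The 2 values of 17 occupy positions 4–5 → average rank (4+5)/2 = 4.5.
Batch X values → pooled ranks: 17→4.5, 17→4.5
Rank sum = 4.5 + 4.5 = 9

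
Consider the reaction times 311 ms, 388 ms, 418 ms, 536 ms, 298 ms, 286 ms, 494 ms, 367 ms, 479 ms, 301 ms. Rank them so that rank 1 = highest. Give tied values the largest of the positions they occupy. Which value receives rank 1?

Sorted (descending): 536, 494, 479, 418, 388, 367, 311, 301, 298, 286
No ties — each value takes its position as its rank.
Rank 1 → value 536.

536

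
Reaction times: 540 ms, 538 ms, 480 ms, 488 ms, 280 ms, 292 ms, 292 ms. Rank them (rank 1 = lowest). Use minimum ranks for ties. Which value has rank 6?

538

Sorted (ascending): 280, 292, 292, 480, 488, 538, 540
The 2 values of 292 occupy positions 2–3 → each gets rank 2.
Rank 6 → value 538.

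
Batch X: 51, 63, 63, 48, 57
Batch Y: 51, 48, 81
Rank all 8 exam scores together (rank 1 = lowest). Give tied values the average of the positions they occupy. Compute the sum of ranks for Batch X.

23

Sorted (ascending): 48, 48, 51, 51, 57, 63, 63, 81
The 2 values of 48 occupy positions 1–2 → average rank (1+2)/2 = 1.5.
The 2 values of 51 occupy positions 3–4 → average rank (3+4)/2 = 3.5.
The 2 values of 63 occupy positions 6–7 → average rank (6+7)/2 = 6.5.
Batch X values → pooled ranks: 51→3.5, 63→6.5, 63→6.5, 48→1.5, 57→5
Rank sum = 3.5 + 6.5 + 6.5 + 1.5 + 5 = 23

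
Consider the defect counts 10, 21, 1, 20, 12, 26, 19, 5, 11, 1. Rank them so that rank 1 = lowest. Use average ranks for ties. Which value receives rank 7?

Sorted (ascending): 1, 1, 5, 10, 11, 12, 19, 20, 21, 26
The 2 values of 1 occupy positions 1–2 → average rank (1+2)/2 = 1.5.
Rank 7 → value 19.

19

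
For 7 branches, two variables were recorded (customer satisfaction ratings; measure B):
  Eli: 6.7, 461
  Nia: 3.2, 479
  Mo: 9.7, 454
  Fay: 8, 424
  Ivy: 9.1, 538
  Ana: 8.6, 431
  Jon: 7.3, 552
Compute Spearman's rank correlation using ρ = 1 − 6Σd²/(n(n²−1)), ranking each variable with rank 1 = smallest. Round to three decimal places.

-0.250

Ranks of variable 1: 2, 1, 7, 4, 6, 5, 3
Ranks of variable 2: 4, 5, 3, 1, 6, 2, 7
d = r₁ − r₂: -2, -4, 4, 3, 0, 3, -4
d²: 4, 16, 16, 9, 0, 9, 16; Σd² = 70
ρ = 1 − 6·70/(7·48) = 1 − 420/336 = -0.250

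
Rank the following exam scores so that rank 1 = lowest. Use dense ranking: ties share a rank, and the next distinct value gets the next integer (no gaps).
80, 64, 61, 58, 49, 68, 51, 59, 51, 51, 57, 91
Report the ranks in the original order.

Sorted (ascending): 49, 51, 51, 51, 57, 58, 59, 61, 64, 68, 80, 91
The 3 values of 51 share dense rank 2.
Remaining distinct values take the next consecutive integers.

9, 7, 6, 4, 1, 8, 2, 5, 2, 2, 3, 10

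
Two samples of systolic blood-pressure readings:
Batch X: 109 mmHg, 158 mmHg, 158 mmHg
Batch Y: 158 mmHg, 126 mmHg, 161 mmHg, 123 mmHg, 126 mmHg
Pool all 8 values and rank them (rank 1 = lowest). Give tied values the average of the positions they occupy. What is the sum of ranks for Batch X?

Sorted (ascending): 109, 123, 126, 126, 158, 158, 158, 161
The 2 values of 126 occupy positions 3–4 → average rank (3+4)/2 = 3.5.
The 3 values of 158 occupy positions 5–7 → average rank 6.
Batch X values → pooled ranks: 109→1, 158→6, 158→6
Rank sum = 1 + 6 + 6 = 13

13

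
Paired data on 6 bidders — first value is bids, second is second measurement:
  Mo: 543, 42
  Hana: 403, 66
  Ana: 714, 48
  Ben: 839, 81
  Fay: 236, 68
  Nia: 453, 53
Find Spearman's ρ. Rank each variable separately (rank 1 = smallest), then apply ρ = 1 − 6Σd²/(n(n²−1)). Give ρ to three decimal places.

-0.086

Ranks of variable 1: 4, 2, 5, 6, 1, 3
Ranks of variable 2: 1, 4, 2, 6, 5, 3
d = r₁ − r₂: 3, -2, 3, 0, -4, 0
d²: 9, 4, 9, 0, 16, 0; Σd² = 38
ρ = 1 − 6·38/(6·35) = 1 − 228/210 = -0.086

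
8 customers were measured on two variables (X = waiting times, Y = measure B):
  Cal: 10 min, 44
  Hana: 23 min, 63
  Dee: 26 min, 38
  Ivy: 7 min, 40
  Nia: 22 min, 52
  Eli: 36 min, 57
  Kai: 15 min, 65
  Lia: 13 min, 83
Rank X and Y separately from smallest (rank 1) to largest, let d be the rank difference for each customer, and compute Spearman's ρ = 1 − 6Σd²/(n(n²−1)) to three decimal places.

Ranks of variable 1: 2, 6, 7, 1, 5, 8, 4, 3
Ranks of variable 2: 3, 6, 1, 2, 4, 5, 7, 8
d = r₁ − r₂: -1, 0, 6, -1, 1, 3, -3, -5
d²: 1, 0, 36, 1, 1, 9, 9, 25; Σd² = 82
ρ = 1 − 6·82/(8·63) = 1 − 492/504 = 0.024

0.024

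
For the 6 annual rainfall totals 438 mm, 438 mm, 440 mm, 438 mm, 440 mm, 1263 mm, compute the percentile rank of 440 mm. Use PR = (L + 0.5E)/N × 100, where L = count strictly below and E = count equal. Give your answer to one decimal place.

N = 6.
Strictly below 440: 3. Equal to 440: 2.
PR = (3 + 0.5·2)/6 × 100 = 66.7

66.7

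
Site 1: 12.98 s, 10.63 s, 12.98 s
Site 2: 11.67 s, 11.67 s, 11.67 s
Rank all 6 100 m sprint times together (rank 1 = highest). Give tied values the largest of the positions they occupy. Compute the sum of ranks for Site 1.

Sorted (descending): 12.98, 12.98, 11.67, 11.67, 11.67, 10.63
The 2 values of 12.98 occupy positions 1–2 → each gets rank 2.
The 3 values of 11.67 occupy positions 3–5 → each gets rank 5.
Site 1 values → pooled ranks: 12.98→2, 10.63→6, 12.98→2
Rank sum = 2 + 6 + 2 = 10

10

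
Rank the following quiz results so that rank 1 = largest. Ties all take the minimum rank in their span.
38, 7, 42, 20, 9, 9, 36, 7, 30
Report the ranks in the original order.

2, 8, 1, 5, 6, 6, 3, 8, 4

Sorted (descending): 42, 38, 36, 30, 20, 9, 9, 7, 7
The 2 values of 9 occupy positions 6–7 → each gets rank 6.
The 2 values of 7 occupy positions 8–9 → each gets rank 8.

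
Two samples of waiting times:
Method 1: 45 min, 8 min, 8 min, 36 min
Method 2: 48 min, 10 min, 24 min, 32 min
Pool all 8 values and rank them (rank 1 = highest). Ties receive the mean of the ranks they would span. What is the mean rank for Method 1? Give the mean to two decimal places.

Sorted (descending): 48, 45, 36, 32, 24, 10, 8, 8
The 2 values of 8 occupy positions 7–8 → average rank (7+8)/2 = 7.5.
Method 1 values → pooled ranks: 45→2, 8→7.5, 8→7.5, 36→3
Mean rank = (2 + 7.5 + 7.5 + 3) / 4 = 5.00

5.00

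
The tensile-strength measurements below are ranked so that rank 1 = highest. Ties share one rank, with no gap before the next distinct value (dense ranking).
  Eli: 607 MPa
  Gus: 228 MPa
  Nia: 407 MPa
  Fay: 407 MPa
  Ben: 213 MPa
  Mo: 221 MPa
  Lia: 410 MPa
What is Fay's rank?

3

Sorted (descending): 607, 410, 407, 407, 228, 221, 213
The 2 values of 407 share dense rank 3.
Remaining distinct values take the next consecutive integers.
Fay has value 407 MPa → rank 3.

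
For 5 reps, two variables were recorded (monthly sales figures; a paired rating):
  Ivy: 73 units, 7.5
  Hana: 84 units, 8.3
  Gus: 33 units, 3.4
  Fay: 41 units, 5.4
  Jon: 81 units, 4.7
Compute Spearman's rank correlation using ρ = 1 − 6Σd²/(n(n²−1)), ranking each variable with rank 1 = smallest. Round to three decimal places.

Ranks of variable 1: 3, 5, 1, 2, 4
Ranks of variable 2: 4, 5, 1, 3, 2
d = r₁ − r₂: -1, 0, 0, -1, 2
d²: 1, 0, 0, 1, 4; Σd² = 6
ρ = 1 − 6·6/(5·24) = 1 − 36/120 = 0.700

0.700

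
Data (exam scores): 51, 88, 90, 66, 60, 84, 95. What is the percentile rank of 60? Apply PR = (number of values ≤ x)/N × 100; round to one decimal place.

28.6

N = 7.
Strictly below 60: 1. Equal to 60: 1.
PR = 2/7 × 100 = 28.6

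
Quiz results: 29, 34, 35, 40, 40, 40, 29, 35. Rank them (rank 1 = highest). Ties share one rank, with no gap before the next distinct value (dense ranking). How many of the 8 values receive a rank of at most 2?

5

Sorted (descending): 40, 40, 40, 35, 35, 34, 29, 29
The 3 values of 40 share dense rank 1.
The 2 values of 35 share dense rank 2.
The 2 values of 29 share dense rank 4.
Remaining distinct values take the next consecutive integers.
Ranks ≤ 2: {1, 1, 1, 2, 2} → 5 values.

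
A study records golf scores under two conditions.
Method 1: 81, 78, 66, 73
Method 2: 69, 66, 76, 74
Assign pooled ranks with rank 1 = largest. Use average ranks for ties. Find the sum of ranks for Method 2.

20.5

Sorted (descending): 81, 78, 76, 74, 73, 69, 66, 66
The 2 values of 66 occupy positions 7–8 → average rank (7+8)/2 = 7.5.
Method 2 values → pooled ranks: 69→6, 66→7.5, 76→3, 74→4
Rank sum = 6 + 7.5 + 3 + 4 = 20.5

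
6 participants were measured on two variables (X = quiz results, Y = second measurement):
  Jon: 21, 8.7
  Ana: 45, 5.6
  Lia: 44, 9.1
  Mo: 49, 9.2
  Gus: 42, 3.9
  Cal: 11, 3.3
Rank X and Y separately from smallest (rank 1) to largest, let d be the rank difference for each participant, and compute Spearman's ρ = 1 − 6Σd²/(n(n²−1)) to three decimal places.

0.714

Ranks of variable 1: 2, 5, 4, 6, 3, 1
Ranks of variable 2: 4, 3, 5, 6, 2, 1
d = r₁ − r₂: -2, 2, -1, 0, 1, 0
d²: 4, 4, 1, 0, 1, 0; Σd² = 10
ρ = 1 − 6·10/(6·35) = 1 − 60/210 = 0.714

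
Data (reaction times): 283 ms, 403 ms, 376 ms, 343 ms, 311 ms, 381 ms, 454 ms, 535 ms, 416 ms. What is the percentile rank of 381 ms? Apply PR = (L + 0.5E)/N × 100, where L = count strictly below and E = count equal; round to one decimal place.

50.0

N = 9.
Strictly below 381: 4. Equal to 381: 1.
PR = (4 + 0.5·1)/9 × 100 = 50.0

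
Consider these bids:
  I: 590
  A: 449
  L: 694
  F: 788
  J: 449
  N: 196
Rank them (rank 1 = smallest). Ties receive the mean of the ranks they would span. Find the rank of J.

2.5

Sorted (ascending): 196, 449, 449, 590, 694, 788
The 2 values of 449 occupy positions 2–3 → average rank (2+3)/2 = 2.5.
J has value 449 → rank 2.5.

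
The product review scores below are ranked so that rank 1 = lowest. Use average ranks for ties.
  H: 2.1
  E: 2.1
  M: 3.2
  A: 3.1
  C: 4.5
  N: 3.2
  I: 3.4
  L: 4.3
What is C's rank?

8

Sorted (ascending): 2.1, 2.1, 3.1, 3.2, 3.2, 3.4, 4.3, 4.5
The 2 values of 2.1 occupy positions 1–2 → average rank (1+2)/2 = 1.5.
The 2 values of 3.2 occupy positions 4–5 → average rank (4+5)/2 = 4.5.
C has value 4.5 → rank 8.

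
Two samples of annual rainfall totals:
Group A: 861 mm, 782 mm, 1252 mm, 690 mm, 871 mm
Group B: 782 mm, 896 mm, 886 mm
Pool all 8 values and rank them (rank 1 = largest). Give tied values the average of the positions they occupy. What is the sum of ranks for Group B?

11.5

Sorted (descending): 1252, 896, 886, 871, 861, 782, 782, 690
The 2 values of 782 occupy positions 6–7 → average rank (6+7)/2 = 6.5.
Group B values → pooled ranks: 782→6.5, 896→2, 886→3
Rank sum = 6.5 + 2 + 3 = 11.5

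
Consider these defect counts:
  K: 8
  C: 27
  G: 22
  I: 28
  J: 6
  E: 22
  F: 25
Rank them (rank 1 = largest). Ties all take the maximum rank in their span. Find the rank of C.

2

Sorted (descending): 28, 27, 25, 22, 22, 8, 6
The 2 values of 22 occupy positions 4–5 → each gets rank 5.
C has value 27 → rank 2.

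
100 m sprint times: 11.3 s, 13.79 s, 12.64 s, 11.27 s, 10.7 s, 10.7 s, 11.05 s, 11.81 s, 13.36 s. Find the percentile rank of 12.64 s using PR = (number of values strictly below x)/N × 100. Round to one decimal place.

66.7

N = 9.
Strictly below 12.64: 6. Equal to 12.64: 1.
PR = 6/9 × 100 = 66.7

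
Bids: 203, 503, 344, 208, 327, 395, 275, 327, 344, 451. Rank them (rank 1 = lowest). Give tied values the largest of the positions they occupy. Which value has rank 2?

Sorted (ascending): 203, 208, 275, 327, 327, 344, 344, 395, 451, 503
The 2 values of 327 occupy positions 4–5 → each gets rank 5.
The 2 values of 344 occupy positions 6–7 → each gets rank 7.
Rank 2 → value 208.

208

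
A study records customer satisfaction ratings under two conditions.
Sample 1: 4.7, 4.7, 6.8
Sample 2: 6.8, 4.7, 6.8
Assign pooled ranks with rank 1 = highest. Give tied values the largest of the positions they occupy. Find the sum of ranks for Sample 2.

Sorted (descending): 6.8, 6.8, 6.8, 4.7, 4.7, 4.7
The 3 values of 6.8 occupy positions 1–3 → each gets rank 3.
The 3 values of 4.7 occupy positions 4–6 → each gets rank 6.
Sample 2 values → pooled ranks: 6.8→3, 4.7→6, 6.8→3
Rank sum = 3 + 6 + 3 = 12

12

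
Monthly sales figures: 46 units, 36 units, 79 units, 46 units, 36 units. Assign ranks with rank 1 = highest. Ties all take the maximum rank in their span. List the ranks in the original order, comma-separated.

3, 5, 1, 3, 5

Sorted (descending): 79, 46, 46, 36, 36
The 2 values of 46 occupy positions 2–3 → each gets rank 3.
The 2 values of 36 occupy positions 4–5 → each gets rank 5.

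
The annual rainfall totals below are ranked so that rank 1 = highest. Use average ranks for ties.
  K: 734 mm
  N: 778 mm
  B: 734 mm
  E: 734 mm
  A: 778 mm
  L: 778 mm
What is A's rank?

2

Sorted (descending): 778, 778, 778, 734, 734, 734
The 3 values of 778 occupy positions 1–3 → average rank 2.
The 3 values of 734 occupy positions 4–6 → average rank 5.
A has value 778 mm → rank 2.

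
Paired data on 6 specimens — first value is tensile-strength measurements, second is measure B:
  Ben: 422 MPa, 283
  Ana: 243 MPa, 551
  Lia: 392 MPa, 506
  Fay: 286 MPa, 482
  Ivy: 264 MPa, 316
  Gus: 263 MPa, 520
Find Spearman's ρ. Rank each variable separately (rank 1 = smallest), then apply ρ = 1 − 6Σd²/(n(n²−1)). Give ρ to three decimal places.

-0.771

Ranks of variable 1: 6, 1, 5, 4, 3, 2
Ranks of variable 2: 1, 6, 4, 3, 2, 5
d = r₁ − r₂: 5, -5, 1, 1, 1, -3
d²: 25, 25, 1, 1, 1, 9; Σd² = 62
ρ = 1 − 6·62/(6·35) = 1 − 372/210 = -0.771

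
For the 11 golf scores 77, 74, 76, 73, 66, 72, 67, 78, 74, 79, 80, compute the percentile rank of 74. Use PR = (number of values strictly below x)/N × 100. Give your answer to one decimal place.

36.4

N = 11.
Strictly below 74: 4. Equal to 74: 2.
PR = 4/11 × 100 = 36.4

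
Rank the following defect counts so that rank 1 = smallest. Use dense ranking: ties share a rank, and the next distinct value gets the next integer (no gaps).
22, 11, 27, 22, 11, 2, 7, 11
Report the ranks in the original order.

Sorted (ascending): 2, 7, 11, 11, 11, 22, 22, 27
The 3 values of 11 share dense rank 3.
The 2 values of 22 share dense rank 4.
Remaining distinct values take the next consecutive integers.

4, 3, 5, 4, 3, 1, 2, 3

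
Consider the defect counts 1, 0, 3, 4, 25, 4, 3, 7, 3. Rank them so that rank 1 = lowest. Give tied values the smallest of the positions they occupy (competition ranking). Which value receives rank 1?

Sorted (ascending): 0, 1, 3, 3, 3, 4, 4, 7, 25
The 3 values of 3 occupy positions 3–5 → each gets rank 3.
The 2 values of 4 occupy positions 6–7 → each gets rank 6.
Rank 1 → value 0.

0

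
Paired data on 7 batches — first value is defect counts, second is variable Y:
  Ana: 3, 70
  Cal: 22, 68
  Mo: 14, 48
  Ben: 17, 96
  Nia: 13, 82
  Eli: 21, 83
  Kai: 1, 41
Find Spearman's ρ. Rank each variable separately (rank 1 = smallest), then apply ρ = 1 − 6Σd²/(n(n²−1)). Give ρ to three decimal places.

Ranks of variable 1: 2, 7, 4, 5, 3, 6, 1
Ranks of variable 2: 4, 3, 2, 7, 5, 6, 1
d = r₁ − r₂: -2, 4, 2, -2, -2, 0, 0
d²: 4, 16, 4, 4, 4, 0, 0; Σd² = 32
ρ = 1 − 6·32/(7·48) = 1 − 192/336 = 0.429

0.429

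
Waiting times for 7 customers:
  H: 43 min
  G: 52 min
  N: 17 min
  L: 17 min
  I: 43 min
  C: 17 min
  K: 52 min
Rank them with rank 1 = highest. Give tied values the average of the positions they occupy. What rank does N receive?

Sorted (descending): 52, 52, 43, 43, 17, 17, 17
The 2 values of 52 occupy positions 1–2 → average rank (1+2)/2 = 1.5.
The 2 values of 43 occupy positions 3–4 → average rank (3+4)/2 = 3.5.
The 3 values of 17 occupy positions 5–7 → average rank 6.
N has value 17 min → rank 6.

6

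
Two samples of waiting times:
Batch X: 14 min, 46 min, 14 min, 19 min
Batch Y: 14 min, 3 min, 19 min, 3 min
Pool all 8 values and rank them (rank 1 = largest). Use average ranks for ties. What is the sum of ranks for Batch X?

13.5

Sorted (descending): 46, 19, 19, 14, 14, 14, 3, 3
The 2 values of 19 occupy positions 2–3 → average rank (2+3)/2 = 2.5.
The 3 values of 14 occupy positions 4–6 → average rank 5.
The 2 values of 3 occupy positions 7–8 → average rank (7+8)/2 = 7.5.
Batch X values → pooled ranks: 14→5, 46→1, 14→5, 19→2.5
Rank sum = 5 + 1 + 5 + 2.5 = 13.5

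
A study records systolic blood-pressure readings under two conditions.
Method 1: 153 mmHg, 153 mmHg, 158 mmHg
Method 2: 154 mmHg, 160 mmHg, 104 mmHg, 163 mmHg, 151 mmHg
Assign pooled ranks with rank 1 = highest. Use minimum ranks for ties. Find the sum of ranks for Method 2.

Sorted (descending): 163, 160, 158, 154, 153, 153, 151, 104
The 2 values of 153 occupy positions 5–6 → each gets rank 5.
Method 2 values → pooled ranks: 154→4, 160→2, 104→8, 163→1, 151→7
Rank sum = 4 + 2 + 8 + 1 + 7 = 22

22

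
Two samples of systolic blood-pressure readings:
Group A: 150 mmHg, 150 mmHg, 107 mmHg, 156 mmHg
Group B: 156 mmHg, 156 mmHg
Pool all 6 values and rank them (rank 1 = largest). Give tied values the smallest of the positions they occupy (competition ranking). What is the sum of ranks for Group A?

15

Sorted (descending): 156, 156, 156, 150, 150, 107
The 3 values of 156 occupy positions 1–3 → each gets rank 1.
The 2 values of 150 occupy positions 4–5 → each gets rank 4.
Group A values → pooled ranks: 150→4, 150→4, 107→6, 156→1
Rank sum = 4 + 4 + 6 + 1 = 15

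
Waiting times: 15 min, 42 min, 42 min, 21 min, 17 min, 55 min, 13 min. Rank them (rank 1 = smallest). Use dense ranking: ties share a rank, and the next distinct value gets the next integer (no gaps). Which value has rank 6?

55

Sorted (ascending): 13, 15, 17, 21, 42, 42, 55
The 2 values of 42 share dense rank 5.
Remaining distinct values take the next consecutive integers.
Rank 6 → value 55.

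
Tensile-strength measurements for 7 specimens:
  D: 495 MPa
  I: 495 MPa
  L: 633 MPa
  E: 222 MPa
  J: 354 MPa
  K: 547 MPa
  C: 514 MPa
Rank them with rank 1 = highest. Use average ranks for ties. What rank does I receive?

Sorted (descending): 633, 547, 514, 495, 495, 354, 222
The 2 values of 495 occupy positions 4–5 → average rank (4+5)/2 = 4.5.
I has value 495 MPa → rank 4.5.

4.5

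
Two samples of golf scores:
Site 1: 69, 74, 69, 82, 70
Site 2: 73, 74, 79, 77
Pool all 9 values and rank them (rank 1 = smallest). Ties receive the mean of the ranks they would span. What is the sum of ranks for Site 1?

20.5

Sorted (ascending): 69, 69, 70, 73, 74, 74, 77, 79, 82
The 2 values of 69 occupy positions 1–2 → average rank (1+2)/2 = 1.5.
The 2 values of 74 occupy positions 5–6 → average rank (5+6)/2 = 5.5.
Site 1 values → pooled ranks: 69→1.5, 74→5.5, 69→1.5, 82→9, 70→3
Rank sum = 1.5 + 5.5 + 1.5 + 9 + 3 = 20.5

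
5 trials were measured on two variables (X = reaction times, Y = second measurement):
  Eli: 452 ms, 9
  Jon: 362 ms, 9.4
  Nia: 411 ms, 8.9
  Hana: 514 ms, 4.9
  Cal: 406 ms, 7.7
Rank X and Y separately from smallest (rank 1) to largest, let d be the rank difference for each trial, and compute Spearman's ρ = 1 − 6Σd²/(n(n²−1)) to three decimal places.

Ranks of variable 1: 4, 1, 3, 5, 2
Ranks of variable 2: 4, 5, 3, 1, 2
d = r₁ − r₂: 0, -4, 0, 4, 0
d²: 0, 16, 0, 16, 0; Σd² = 32
ρ = 1 − 6·32/(5·24) = 1 − 192/120 = -0.600

-0.600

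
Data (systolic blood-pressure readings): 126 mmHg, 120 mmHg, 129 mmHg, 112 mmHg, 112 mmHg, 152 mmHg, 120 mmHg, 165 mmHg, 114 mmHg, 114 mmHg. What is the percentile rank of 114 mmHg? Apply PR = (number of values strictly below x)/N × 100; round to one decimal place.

20.0

N = 10.
Strictly below 114: 2. Equal to 114: 2.
PR = 2/10 × 100 = 20.0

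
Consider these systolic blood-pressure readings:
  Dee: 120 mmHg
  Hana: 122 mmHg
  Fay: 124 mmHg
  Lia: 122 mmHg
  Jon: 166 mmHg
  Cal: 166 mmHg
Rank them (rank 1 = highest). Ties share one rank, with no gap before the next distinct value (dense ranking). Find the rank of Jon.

1

Sorted (descending): 166, 166, 124, 122, 122, 120
The 2 values of 166 share dense rank 1.
The 2 values of 122 share dense rank 3.
Remaining distinct values take the next consecutive integers.
Jon has value 166 mmHg → rank 1.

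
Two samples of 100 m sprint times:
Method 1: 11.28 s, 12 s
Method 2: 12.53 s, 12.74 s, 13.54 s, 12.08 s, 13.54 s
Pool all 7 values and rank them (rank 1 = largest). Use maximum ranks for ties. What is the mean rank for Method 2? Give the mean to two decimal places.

3.20

Sorted (descending): 13.54, 13.54, 12.74, 12.53, 12.08, 12, 11.28
The 2 values of 13.54 occupy positions 1–2 → each gets rank 2.
Method 2 values → pooled ranks: 12.53→4, 12.74→3, 13.54→2, 12.08→5, 13.54→2
Mean rank = (4 + 3 + 2 + 5 + 2) / 5 = 3.20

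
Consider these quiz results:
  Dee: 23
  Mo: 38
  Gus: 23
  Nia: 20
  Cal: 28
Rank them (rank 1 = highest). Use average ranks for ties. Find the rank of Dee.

3.5

Sorted (descending): 38, 28, 23, 23, 20
The 2 values of 23 occupy positions 3–4 → average rank (3+4)/2 = 3.5.
Dee has value 23 → rank 3.5.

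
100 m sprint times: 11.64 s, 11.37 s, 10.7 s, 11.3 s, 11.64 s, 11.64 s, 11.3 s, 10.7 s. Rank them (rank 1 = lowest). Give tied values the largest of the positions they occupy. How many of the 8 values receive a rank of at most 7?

5

Sorted (ascending): 10.7, 10.7, 11.3, 11.3, 11.37, 11.64, 11.64, 11.64
The 2 values of 10.7 occupy positions 1–2 → each gets rank 2.
The 2 values of 11.3 occupy positions 3–4 → each gets rank 4.
The 3 values of 11.64 occupy positions 6–8 → each gets rank 8.
Ranks ≤ 7: {2, 2, 4, 4, 5} → 5 values.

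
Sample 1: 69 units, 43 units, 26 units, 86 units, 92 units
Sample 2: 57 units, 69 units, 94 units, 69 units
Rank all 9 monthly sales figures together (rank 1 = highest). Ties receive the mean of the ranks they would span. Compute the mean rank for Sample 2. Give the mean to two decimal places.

Sorted (descending): 94, 92, 86, 69, 69, 69, 57, 43, 26
The 3 values of 69 occupy positions 4–6 → average rank 5.
Sample 2 values → pooled ranks: 57→7, 69→5, 94→1, 69→5
Mean rank = (7 + 5 + 1 + 5) / 4 = 4.50

4.50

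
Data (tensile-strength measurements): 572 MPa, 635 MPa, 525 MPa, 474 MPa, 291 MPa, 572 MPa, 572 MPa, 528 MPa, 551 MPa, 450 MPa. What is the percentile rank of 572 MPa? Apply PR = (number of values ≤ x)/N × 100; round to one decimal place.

N = 10.
Strictly below 572: 6. Equal to 572: 3.
PR = 9/10 × 100 = 90.0

90.0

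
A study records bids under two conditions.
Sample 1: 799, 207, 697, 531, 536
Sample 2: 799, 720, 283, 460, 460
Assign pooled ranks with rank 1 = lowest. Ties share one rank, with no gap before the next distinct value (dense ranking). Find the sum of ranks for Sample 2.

23

Sorted (ascending): 207, 283, 460, 460, 531, 536, 697, 720, 799, 799
The 2 values of 460 share dense rank 3.
The 2 values of 799 share dense rank 8.
Remaining distinct values take the next consecutive integers.
Sample 2 values → pooled ranks: 799→8, 720→7, 283→2, 460→3, 460→3
Rank sum = 8 + 7 + 2 + 3 + 3 = 23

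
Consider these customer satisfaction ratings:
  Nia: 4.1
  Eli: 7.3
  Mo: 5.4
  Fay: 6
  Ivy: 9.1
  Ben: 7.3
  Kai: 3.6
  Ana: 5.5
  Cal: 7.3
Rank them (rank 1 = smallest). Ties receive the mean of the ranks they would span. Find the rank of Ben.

7

Sorted (ascending): 3.6, 4.1, 5.4, 5.5, 6, 7.3, 7.3, 7.3, 9.1
The 3 values of 7.3 occupy positions 6–8 → average rank 7.
Ben has value 7.3 → rank 7.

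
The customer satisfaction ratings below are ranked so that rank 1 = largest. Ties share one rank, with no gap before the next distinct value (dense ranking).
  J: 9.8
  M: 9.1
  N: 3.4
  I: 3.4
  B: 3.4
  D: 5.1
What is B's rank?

Sorted (descending): 9.8, 9.1, 5.1, 3.4, 3.4, 3.4
The 3 values of 3.4 share dense rank 4.
Remaining distinct values take the next consecutive integers.
B has value 3.4 → rank 4.

4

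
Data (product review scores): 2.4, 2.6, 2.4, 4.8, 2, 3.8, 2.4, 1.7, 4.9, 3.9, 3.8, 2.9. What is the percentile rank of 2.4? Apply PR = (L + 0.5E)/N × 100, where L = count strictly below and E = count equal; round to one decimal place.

N = 12.
Strictly below 2.4: 2. Equal to 2.4: 3.
PR = (2 + 0.5·3)/12 × 100 = 29.2

29.2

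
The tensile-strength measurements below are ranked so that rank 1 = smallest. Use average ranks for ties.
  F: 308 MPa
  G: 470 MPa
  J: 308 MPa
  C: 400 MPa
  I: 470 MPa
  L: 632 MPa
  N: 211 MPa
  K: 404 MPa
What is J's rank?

Sorted (ascending): 211, 308, 308, 400, 404, 470, 470, 632
The 2 values of 308 occupy positions 2–3 → average rank (2+3)/2 = 2.5.
The 2 values of 470 occupy positions 6–7 → average rank (6+7)/2 = 6.5.
J has value 308 MPa → rank 2.5.

2.5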